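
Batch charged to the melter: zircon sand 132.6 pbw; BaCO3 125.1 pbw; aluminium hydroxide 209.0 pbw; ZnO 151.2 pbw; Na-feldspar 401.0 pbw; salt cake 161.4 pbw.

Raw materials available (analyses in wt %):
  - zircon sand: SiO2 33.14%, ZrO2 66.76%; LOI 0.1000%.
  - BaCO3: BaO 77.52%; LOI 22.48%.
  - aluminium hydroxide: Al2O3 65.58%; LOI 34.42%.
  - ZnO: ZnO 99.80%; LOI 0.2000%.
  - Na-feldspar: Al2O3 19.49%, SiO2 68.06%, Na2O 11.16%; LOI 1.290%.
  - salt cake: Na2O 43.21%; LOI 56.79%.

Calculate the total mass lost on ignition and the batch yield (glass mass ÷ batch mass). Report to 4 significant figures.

Every computation runs at full precision at every stage; the intermediate values are shown rounded off to 4 significant digits alongside each step. A single rounding completes each reported value; all derived quantities (yield, LOI, six oxide percentages, net glass mass, totals) are recomputed starting from the weights at 983.0 pbw of glass at full precision, as quoted within the problem or answer text.
Per-material ignition loss:
  zircon sand: 132.6 × 0.001000 = 0.1326 pbw
  BaCO3: 125.1 × 0.2248 = 28.12 pbw
  aluminium hydroxide: 209.0 × 0.3442 = 71.94 pbw
  ZnO: 151.2 × 0.002000 = 0.3024 pbw
  Na-feldspar: 401.0 × 0.01290 = 5.173 pbw
  salt cake: 161.4 × 0.5679 = 91.66 pbw
Total LOI = 197.3 pbw
Glass = batch − LOI = 1180 − 197.3 = 983.0 pbw

LOI loss = 197.3 pbw; glass = 983.0 pbw; yield = 83.28%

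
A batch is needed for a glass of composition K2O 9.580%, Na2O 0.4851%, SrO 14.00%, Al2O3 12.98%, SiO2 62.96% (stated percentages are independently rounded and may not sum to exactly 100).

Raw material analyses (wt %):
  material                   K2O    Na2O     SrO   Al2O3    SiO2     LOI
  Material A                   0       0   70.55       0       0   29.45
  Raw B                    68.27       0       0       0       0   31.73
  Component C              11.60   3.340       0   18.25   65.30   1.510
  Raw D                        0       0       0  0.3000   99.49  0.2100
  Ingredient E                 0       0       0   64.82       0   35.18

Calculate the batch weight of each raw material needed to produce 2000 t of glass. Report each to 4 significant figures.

The whole derivation keeps exact precision all the way through; intermediates appear, rounded to four significant digits, on the page. A single rounding completes every reported result; the derived quantities (five oxide percentages, totals, LOI, the yield, glass mass) are rebuilt at full precision from the weighed amounts at 2000 t of glass, precisely as stated by the problem or the answer.
Oxide-by-oxide targets in 2000 t glass:
  K2O: 9.580% × 2000 = 191.6 t
  Na2O: 0.4851% × 2000 = 9.702 t
  SrO: 14.00% × 2000 = 280.0 t
  Al2O3: 12.98% × 2000 = 259.6 t
  SiO2: 62.96% × 2000 = 1259 t
Verifying the oxide balance from the weights as reported, relative to the basis at hand (sums match the target masses net of answer rounding effects):
  K2O: 231.3·0.6827 + 290.5·0.1160 = 191.6 t (target 191.6 t)
  Na2O: 290.5·0.03340 = 9.703 t (target 9.702 t)
  SrO: 396.9·0.7055 = 280.0 t (target 280.0 t)
  Al2O3: 290.5·0.1825 + 1075·0.003000 + 313.7·0.6482 = 259.6 t (target 259.6 t)
  SiO2: 290.5·0.6530 + 1075·0.9949 = 1259 t (target 1259 t)
Glass-mass bookkeeping: Σ batch − LOI loss = 2000 t (oxide target masses add up to 2000 t; basis as stated: 2000 t — rounding explains the deltas).
Batch total: Σ batch = 2307 t; ignition loss, Σ(batch × LOI) = 307.3 t; as yield: glass ÷ batch → 86.68%.

Batch per 2000 t glass:
  Material A: 396.9 t
  Raw B: 231.3 t
  Component C: 290.5 t
  Raw D: 1075 t
  Ingredient E: 313.7 t
Total batch = 2307 t; LOI loss = 307.3 t; yield = 86.68%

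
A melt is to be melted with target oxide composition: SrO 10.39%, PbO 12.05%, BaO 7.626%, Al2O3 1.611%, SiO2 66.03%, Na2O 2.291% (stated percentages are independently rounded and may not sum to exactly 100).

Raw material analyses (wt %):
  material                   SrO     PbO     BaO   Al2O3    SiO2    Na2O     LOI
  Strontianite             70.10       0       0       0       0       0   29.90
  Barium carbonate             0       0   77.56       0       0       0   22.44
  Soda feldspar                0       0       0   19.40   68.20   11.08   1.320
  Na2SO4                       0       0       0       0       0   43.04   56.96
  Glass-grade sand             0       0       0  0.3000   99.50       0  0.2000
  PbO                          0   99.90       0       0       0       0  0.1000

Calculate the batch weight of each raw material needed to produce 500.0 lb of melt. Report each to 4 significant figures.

The intermediate values are displayed, rounded to four significant digits, across the worked steps; the whole derivation runs at full float precision from start to finish — each reported number sees exactly one rounding. The derived quantities (the yield, the six compositions, ignition loss, the totals, net glass mass) are re-derived from the batch weights on 500.0 lb of glass at full precision, exactly as printed in the question or the answer.
Oxide mass targets, per 500.0 lb melt:
  SrO: 10.39% × 500.0 = 51.95 lb
  PbO: 12.05% × 500.0 = 60.25 lb
  BaO: 7.626% × 500.0 = 38.13 lb
  Al2O3: 1.611% × 500.0 = 8.055 lb
  SiO2: 66.03% × 500.0 = 330.2 lb
  Na2O: 2.291% × 500.0 = 11.46 lb
Per-oxide balance check applying the batch weights above, at the basis given (target by target, the sums agree net of answer rounding effects):
  SrO: 74.11·0.7010 = 51.95 lb (target 51.95 lb)
  PbO: 60.31·0.9990 = 60.25 lb (target 60.25 lb)
  BaO: 49.16·0.7756 = 38.13 lb (target 38.13 lb)
  Al2O3: 36.78·0.1940 + 306.6·0.003000 = 8.055 lb (target 8.055 lb)
  SiO2: 36.78·0.6820 + 306.6·0.9950 = 330.2 lb (target 330.2 lb)
  Na2O: 36.78·0.1108 + 17.15·0.4304 = 11.46 lb (target 11.46 lb)
Mass balance on the glass: batch Σ − ignition loss = 500.0 lb (summing oxide targets gives 500.0 lb; the stated basis being 500.0 lb — deltas are rounding alone).
Batch total: Σ batch = 544.1 lb; LOI removed, Σ of batch·LOI: 44.12 lb; the yield ratio, glass ÷ batch: 91.89%.

Batch per 500.0 lb melt:
  Strontianite: 74.11 lb
  Barium carbonate: 49.16 lb
  Soda feldspar: 36.78 lb
  Na2SO4: 17.15 lb
  Glass-grade sand: 306.6 lb
  PbO: 60.31 lb
Total batch = 544.1 lb; LOI loss = 44.12 lb; yield = 91.89%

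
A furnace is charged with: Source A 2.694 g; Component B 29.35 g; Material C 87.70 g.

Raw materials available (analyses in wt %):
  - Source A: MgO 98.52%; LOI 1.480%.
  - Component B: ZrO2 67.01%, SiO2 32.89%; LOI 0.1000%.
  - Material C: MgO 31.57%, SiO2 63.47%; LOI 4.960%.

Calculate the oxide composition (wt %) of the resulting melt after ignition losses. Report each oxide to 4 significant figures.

Glass mass = 115.3 g (batch 119.7 − LOI 4.419).
Composition: MgO 26.31%, ZrO2 17.05%, SiO2 56.64%

Every computation runs at full float precision in every operation — values along the way are shown rounded to 4 significant figures on the page; every reported number undergoes a single rounding — the derived quantities, including the totals, the three compositions, the yield, glass mass, LOI, are rebuilt starting from the weights at 115.3 g of glass in exact precision, exactly as shown in the question or the answer.
What the batch supplies per oxide:
  MgO: 2.694·0.9852 + 87.70·0.3157 = 30.34 g
  ZrO2: 29.35·0.6701 = 19.67 g
  SiO2: 29.35·0.3289 + 87.70·0.6347 = 65.32 g
LOI: 2.694·0.01480 + 29.35·0.001000 + 87.70·0.04960 = 4.419 g
Net of LOI, the glass mass = 119.7 − 4.419 = 115.3 g (equal to the oxide-mass sum)
wt % = oxide mass / glass mass × 100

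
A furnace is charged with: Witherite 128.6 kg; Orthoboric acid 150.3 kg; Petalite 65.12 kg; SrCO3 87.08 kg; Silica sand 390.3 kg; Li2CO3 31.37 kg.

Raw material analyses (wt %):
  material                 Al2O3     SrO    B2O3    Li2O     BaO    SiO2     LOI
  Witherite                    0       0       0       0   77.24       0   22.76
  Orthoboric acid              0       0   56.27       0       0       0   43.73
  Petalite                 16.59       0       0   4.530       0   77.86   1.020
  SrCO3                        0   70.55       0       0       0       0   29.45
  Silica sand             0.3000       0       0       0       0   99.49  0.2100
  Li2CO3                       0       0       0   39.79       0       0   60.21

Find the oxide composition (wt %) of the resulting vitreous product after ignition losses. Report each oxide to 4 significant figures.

Every computation maintains exact precision in all steps. Mid-chain values are printed, rounded to four significant digits, as written. Exactly one rounding goes into each reported figure; derived quantities are carried in full precision (totals, the six compositions, yield, net glass mass, LOI) from the batch weights per 711.8 kg of glass precisely as stated by the question or the answer.
Per-oxide mass from batch:
  Al2O3: 65.12·0.1659 + 390.3·0.003000 = 11.97 kg
  SrO: 87.08·0.7055 = 61.43 kg
  B2O3: 150.3·0.5627 = 84.57 kg
  Li2O: 65.12·0.04530 + 31.37·0.3979 = 15.43 kg
  BaO: 128.6·0.7724 = 99.33 kg
  SiO2: 65.12·0.7786 + 390.3·0.9949 = 439.0 kg
LOI: 128.6·0.2276 + 150.3·0.4373 + 65.12·0.01020 + 87.08·0.2945 + 390.3·0.002100 + 31.37·0.6021 = 141.0 kg
Resulting glass, batch − LOI: 852.8 − 141.0 = 711.8 kg (= the summed oxide contributions)
each oxide over glass, ×100, is wt %

Glass mass = 711.8 kg (batch 852.8 − LOI 141.0).
Composition: Al2O3 1.682%, SrO 8.631%, B2O3 11.88%, Li2O 2.168%, BaO 13.96%, SiO2 61.68%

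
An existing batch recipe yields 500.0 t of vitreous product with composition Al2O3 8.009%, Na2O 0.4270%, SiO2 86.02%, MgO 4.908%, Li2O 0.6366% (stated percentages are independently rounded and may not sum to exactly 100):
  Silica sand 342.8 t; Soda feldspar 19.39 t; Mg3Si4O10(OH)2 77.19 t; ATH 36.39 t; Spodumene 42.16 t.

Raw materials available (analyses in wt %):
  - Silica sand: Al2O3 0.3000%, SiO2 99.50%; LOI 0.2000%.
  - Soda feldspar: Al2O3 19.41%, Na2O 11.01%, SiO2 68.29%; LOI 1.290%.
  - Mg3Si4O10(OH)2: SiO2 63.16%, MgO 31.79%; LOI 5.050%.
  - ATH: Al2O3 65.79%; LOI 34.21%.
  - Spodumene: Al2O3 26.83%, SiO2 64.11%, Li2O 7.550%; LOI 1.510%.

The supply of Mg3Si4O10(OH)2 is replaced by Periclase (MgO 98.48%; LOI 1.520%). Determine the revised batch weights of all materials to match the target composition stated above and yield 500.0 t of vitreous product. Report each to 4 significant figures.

Revised batch per 500.0 t vitreous product:
  Silica sand: 391.8 t
  Soda feldspar: 19.39 t
  Periclase: 24.92 t
  ATH: 36.17 t
  Spodumene: 42.16 t
Total batch = 514.4 t; LOI loss = 14.42 t

Mid-chain values are shown rounded to four significant digits on the page — each numeric step keeps full precision from first step to last. Every reported value takes a single rounding; derived quantities are computed in exact precision (totals, five oxide percentages, LOI, the yield, net glass mass) from the batch weights for 500.0 t of glass as set out in either problem or answer.
The oxide mass targets at 500.0 t vitreous product:
  Al2O3: 8.009% × 500.0 = 40.04 t
  Na2O: 0.4270% × 500.0 = 2.135 t
  SiO2: 86.02% × 500.0 = 430.1 t
  MgO: 4.908% × 500.0 = 24.54 t
  Li2O: 0.6366% × 500.0 = 3.183 t
A balance pass over the oxides, applying the batch weights above, against the basis in use (each sum matches its target mass given rounding of the digits):
  Al2O3: 391.8·0.003000 + 19.39·0.1941 + 36.17·0.6579 + 42.16·0.2683 = 40.05 t (target 40.04 t)
  Na2O: 19.39·0.1101 = 2.135 t (target 2.135 t)
  SiO2: 391.8·0.9950 + 19.39·0.6829 + 42.16·0.6411 = 430.1 t (target 430.1 t)
  MgO: 24.92·0.9848 = 24.54 t (target 24.54 t)
  Li2O: 42.16·0.07550 = 3.183 t (target 3.183 t)
Auditing the glass mass value: total batch − LOI = 500.0 t (the Σ of target masses is 500.0 t; basis as stated: 500.0 t — any gap is answer rounding).
Batch total: Σ batch = 514.4 t; LOI loss = Σ batch·LOI = 14.42 t; yield, glass over the total, = 97.20%.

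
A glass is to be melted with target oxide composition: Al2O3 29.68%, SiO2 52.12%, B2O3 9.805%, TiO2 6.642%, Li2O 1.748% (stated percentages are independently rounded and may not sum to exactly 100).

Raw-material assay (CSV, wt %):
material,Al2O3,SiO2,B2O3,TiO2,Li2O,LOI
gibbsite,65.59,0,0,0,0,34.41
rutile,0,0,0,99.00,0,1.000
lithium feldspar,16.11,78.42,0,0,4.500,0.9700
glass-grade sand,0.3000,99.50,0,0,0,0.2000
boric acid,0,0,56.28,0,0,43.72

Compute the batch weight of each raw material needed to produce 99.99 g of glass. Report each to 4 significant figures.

Batch per 99.99 g glass:
  gibbsite: 35.61 g
  rutile: 6.708 g
  lithium feldspar: 38.84 g
  glass-grade sand: 21.76 g
  boric acid: 17.42 g
Total batch = 120.3 g; LOI loss = 20.36 g; yield = 83.08%

In-progress results are displayed rounded off to 4 significant figures between the steps. All internal work holds full precision at all times. A single rounding finalizes every reported result; derived quantities are computed at full precision (ignition loss, net glass mass, the yield, five oxide percentages, the totals) starting from the weights on 99.99 g of glass, as they appear in either problem or answer.
Per-oxide target masses for 99.99 g glass:
  Al2O3: 29.68% × 99.99 = 29.68 g
  SiO2: 52.12% × 99.99 = 52.11 g
  B2O3: 9.805% × 99.99 = 9.804 g
  TiO2: 6.642% × 99.99 = 6.641 g
  Li2O: 1.748% × 99.99 = 1.748 g
Verifying the oxide balance given the weights on record, per the basis as stated (sums match the target masses up to rounding of the answer):
  Al2O3: 35.61·0.6559 + 38.84·0.1611 + 21.76·0.003000 = 29.68 g (target 29.68 g)
  SiO2: 38.84·0.7842 + 21.76·0.9950 = 52.11 g (target 52.11 g)
  B2O3: 17.42·0.5628 = 9.804 g (target 9.804 g)
  TiO2: 6.708·0.9900 = 6.641 g (target 6.641 g)
  Li2O: 38.84·0.04500 = 1.748 g (target 1.748 g)
Mass balance on the glass: batch total minus LOI = 99.98 g (the Σ of target masses is 99.99 g; stated basis 99.99 g — gaps are rounding artifacts).
Batch grand total — Σ batch = 120.3 g; LOI loss = Σ batch·LOI = 20.36 g; glass ÷ batch gives a yield of 83.08%.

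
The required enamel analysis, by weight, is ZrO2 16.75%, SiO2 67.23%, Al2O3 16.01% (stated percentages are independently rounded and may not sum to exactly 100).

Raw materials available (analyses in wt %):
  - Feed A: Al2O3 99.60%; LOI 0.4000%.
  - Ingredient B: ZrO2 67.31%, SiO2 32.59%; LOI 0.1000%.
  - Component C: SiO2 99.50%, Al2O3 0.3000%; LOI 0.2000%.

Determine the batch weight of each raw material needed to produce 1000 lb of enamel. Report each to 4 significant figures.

In-progress results are printed, with 4-significant-digit rounding, when written out — all arithmetic runs at exact precision from first step to last. Each reported number is rounded exactly once; all derived quantities (ignition loss, the yield, the totals, glass mass, three oxide percentages) are rebuilt starting from the weights at 1000 lb of glass in full float precision, as quoted within problem or answer.
Target oxide masses per 1000 lb enamel:
  ZrO2: 16.75% × 1000 = 167.5 lb
  SiO2: 67.23% × 1000 = 672.3 lb
  Al2O3: 16.01% × 1000 = 160.1 lb
Checking each oxide sum working from each reported weight, for the quoted basis mass (summed amounts equal target values exact up to rounding of places):
  ZrO2: 248.8·0.6731 = 167.5 lb (target 167.5 lb)
  SiO2: 248.8·0.3259 + 594.2·0.9950 = 672.3 lb (target 672.3 lb)
  Al2O3: 159.0·0.9960 + 594.2·0.003000 = 160.1 lb (target 160.1 lb)
Glass mass check: net batch after ignition = 999.9 lb (oxide target masses add up to 999.9 lb; against the stated basis, 1000 lb — a pure rounding effect).
Batch total: Σ batch = 1002 lb; the LOI term Σ batch·LOI equals 2.073 lb; the yield ratio, glass ÷ batch: 99.79%.

Batch per 1000 lb enamel:
  Feed A: 159.0 lb
  Ingredient B: 248.8 lb
  Component C: 594.2 lb
Total batch = 1002 lb; LOI loss = 2.073 lb; yield = 99.79%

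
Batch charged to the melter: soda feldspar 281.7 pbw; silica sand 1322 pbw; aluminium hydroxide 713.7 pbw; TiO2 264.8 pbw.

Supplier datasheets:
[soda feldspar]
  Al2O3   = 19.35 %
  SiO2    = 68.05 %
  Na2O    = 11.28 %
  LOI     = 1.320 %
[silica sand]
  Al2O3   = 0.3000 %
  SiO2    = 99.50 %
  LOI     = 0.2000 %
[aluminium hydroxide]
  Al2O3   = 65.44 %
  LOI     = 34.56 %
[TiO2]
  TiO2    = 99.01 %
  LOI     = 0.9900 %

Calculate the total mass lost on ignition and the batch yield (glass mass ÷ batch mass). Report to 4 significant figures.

The intermediate values appear rounded to 4 significant digits within the worked lines — each numeric step holds full float precision at every stage. Every reported number is rounded just once; the derived quantities are re-derived at full precision (LOI, four oxide percentages, totals, glass mass, yield) using the weight values per 2327 pbw of glass exactly as printed in problem or answer.
Each material's LOI contribution:
  soda feldspar: 281.7 × 0.01320 = 3.718 pbw
  silica sand: 1322 × 0.002000 = 2.644 pbw
  aluminium hydroxide: 713.7 × 0.3456 = 246.7 pbw
  TiO2: 264.8 × 0.009900 = 2.622 pbw
Total LOI = 255.6 pbw
Glass = batch − LOI = 2582 − 255.6 = 2327 pbw

LOI loss = 255.6 pbw; glass = 2327 pbw; yield = 90.10%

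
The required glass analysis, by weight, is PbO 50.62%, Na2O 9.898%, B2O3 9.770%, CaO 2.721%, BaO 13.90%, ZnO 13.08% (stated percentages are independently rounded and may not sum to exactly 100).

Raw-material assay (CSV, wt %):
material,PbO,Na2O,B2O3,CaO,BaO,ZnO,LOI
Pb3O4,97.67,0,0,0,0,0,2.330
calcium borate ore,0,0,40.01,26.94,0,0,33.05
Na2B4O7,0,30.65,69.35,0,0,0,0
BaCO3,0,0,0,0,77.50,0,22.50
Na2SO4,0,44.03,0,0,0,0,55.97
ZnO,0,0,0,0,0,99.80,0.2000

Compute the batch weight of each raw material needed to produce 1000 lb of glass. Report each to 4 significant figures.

Intermediates are printed, with 4-significant-digit rounding, within the worked lines; each numeric step carries exact precision at all times — each reported result includes exactly one rounding — the derived quantities (yield, totals, the six compositions, ignition loss, net glass mass) are rebuilt at exact precision starting from the weights on 1000 lb of glass as given in either problem or answer.
Per-oxide target masses for 1000 lb glass:
  PbO: 50.62% × 1000 = 506.2 lb
  Na2O: 9.898% × 1000 = 98.98 lb
  B2O3: 9.770% × 1000 = 97.70 lb
  CaO: 2.721% × 1000 = 27.21 lb
  BaO: 13.90% × 1000 = 139.0 lb
  ZnO: 13.08% × 1000 = 130.8 lb
Per-oxide balance check with the batch weights as given, under the basis named above (sums match the target masses inside rounding margins):
  PbO: 518.3·0.9767 = 506.2 lb (target 506.2 lb)
  Na2O: 82.61·0.3065 + 167.3·0.4403 = 98.98 lb (target 98.98 lb)
  B2O3: 101.0·0.4001 + 82.61·0.6935 = 97.70 lb (target 97.70 lb)
  CaO: 101.0·0.2694 = 27.21 lb (target 27.21 lb)
  BaO: 179.4·0.7750 = 139.0 lb (target 139.0 lb)
  ZnO: 131.1·0.9980 = 130.8 lb (target 130.8 lb)
Glass mass check: the batch minus its LOI: 1000 lb (per-oxide target masses sum to 999.9 lb; stated basis 1000 lb — differing by rounding only).
Batch grand total — Σ batch = 1180 lb; Σ batch·LOI gives LOI loss = 179.7 lb; glass ÷ batch gives a yield of 84.77%.

Batch per 1000 lb glass:
  Pb3O4: 518.3 lb
  calcium borate ore: 101.0 lb
  Na2B4O7: 82.61 lb
  BaCO3: 179.4 lb
  Na2SO4: 167.3 lb
  ZnO: 131.1 lb
Total batch = 1180 lb; LOI loss = 179.7 lb; yield = 84.77%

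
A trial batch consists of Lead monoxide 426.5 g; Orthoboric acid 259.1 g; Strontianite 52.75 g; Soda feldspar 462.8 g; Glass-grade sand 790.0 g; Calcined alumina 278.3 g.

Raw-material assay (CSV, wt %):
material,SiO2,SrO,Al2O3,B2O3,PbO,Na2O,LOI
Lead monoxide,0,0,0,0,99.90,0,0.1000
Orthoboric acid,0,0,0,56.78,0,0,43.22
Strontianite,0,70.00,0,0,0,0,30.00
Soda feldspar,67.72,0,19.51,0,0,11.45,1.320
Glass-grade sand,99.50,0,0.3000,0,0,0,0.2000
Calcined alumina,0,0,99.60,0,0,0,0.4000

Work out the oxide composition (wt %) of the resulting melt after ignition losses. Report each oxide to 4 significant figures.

Glass mass = 2132 g (batch 2269 − LOI 137.0).
Composition: SiO2 51.56%, SrO 1.732%, Al2O3 17.34%, B2O3 6.899%, PbO 19.98%, Na2O 2.485%

All internal work runs at exact precision through the solve; rounding to 4 significant figures applies to every mid-chain value as displayed — every reported result takes just one rounding. Derived quantities (totals, the yield, LOI, net glass mass, six oxide percentages) are recomputed at full float precision from the weighed amounts per 2132 g of glass as they appear in the question or the answer.
Oxide-by-oxide delivered mass:
  SiO2: 462.8·0.6772 + 790.0·0.9950 = 1099 g
  SrO: 52.75·0.7000 = 36.92 g
  Al2O3: 462.8·0.1951 + 790.0·0.003000 + 278.3·0.9960 = 369.8 g
  B2O3: 259.1·0.5678 = 147.1 g
  PbO: 426.5·0.9990 = 426.1 g
  Na2O: 462.8·0.1145 = 52.99 g
LOI: 426.5·0.001000 + 259.1·0.4322 + 52.75·0.3000 + 462.8·0.01320 + 790.0·0.002000 + 278.3·0.004000 = 137.0 g
The glass mass, total less LOI, = 2269 − 137.0 = 2132 g (the oxide masses sum to this)
wt %: oxide over glass, times 100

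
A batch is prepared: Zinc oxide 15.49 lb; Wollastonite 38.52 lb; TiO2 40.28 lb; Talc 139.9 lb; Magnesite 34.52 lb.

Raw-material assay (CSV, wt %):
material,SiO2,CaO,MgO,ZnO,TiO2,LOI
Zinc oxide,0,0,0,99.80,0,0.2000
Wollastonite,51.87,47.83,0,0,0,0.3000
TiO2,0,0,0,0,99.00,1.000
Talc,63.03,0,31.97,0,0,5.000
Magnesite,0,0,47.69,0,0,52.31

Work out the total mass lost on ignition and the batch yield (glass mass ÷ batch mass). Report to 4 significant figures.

LOI loss = 25.60 lb; glass = 243.1 lb; yield = 90.47%

Intermediates are displayed with 4-significant-figure rounding on the page — all internal work holds exact precision in all steps. Each reported number is rounded only once; the derived quantities (glass mass, five oxide percentages, totals, the yield, LOI) are carried in full precision using the weight values at 243.1 lb of glass as written in the problem or answer text.
Loss on ignition, line by line:
  Zinc oxide: 15.49 × 0.002000 = 0.03098 lb
  Wollastonite: 38.52 × 0.003000 = 0.1156 lb
  TiO2: 40.28 × 0.01000 = 0.4028 lb
  Talc: 139.9 × 0.05000 = 6.995 lb
  Magnesite: 34.52 × 0.5231 = 18.06 lb
Total LOI = 25.60 lb
Glass = batch − LOI = 268.7 − 25.60 = 243.1 lb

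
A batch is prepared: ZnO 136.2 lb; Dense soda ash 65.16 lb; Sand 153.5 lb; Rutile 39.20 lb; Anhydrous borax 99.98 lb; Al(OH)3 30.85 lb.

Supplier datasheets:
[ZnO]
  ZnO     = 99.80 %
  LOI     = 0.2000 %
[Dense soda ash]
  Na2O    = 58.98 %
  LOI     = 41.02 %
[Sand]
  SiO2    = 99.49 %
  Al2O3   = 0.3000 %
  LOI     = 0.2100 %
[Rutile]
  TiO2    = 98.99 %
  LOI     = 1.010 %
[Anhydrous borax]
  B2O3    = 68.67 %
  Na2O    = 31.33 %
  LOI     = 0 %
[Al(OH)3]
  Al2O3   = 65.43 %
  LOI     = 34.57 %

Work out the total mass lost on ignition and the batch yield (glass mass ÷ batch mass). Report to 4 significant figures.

Working values are printed with 4-significant-figure rounding at each printed step; the working math runs at full precision through the solve. A single rounding completes every reported value; the derived quantities are rebuilt at full float precision (net glass mass, the yield, LOI, totals, the six compositions) using the weight values per 486.5 lb of glass, exactly as shown in either problem or answer.
Ignition loss by material:
  ZnO: 136.2 × 0.002000 = 0.2724 lb
  Dense soda ash: 65.16 × 0.4102 = 26.73 lb
  Sand: 153.5 × 0.002100 = 0.3223 lb
  Rutile: 39.20 × 0.01010 = 0.3959 lb
  Anhydrous borax: 99.98 × 0 = 0 lb
  Al(OH)3: 30.85 × 0.3457 = 10.66 lb
Total LOI = 38.38 lb
Glass = batch − LOI = 524.9 − 38.38 = 486.5 lb

LOI loss = 38.38 lb; glass = 486.5 lb; yield = 92.69%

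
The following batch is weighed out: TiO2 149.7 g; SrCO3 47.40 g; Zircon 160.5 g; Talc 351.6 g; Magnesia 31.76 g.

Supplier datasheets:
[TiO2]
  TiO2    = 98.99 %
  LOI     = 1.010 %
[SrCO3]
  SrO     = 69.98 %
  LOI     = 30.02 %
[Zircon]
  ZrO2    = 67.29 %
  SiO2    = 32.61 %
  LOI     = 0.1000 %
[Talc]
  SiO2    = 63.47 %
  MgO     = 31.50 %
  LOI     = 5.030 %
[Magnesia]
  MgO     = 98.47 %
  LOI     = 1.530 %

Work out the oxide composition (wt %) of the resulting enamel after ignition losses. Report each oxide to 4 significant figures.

Glass mass = 706.9 g (batch 741.0 − LOI 34.07).
Composition: ZrO2 15.28%, TiO2 20.96%, SiO2 38.97%, MgO 20.09%, SrO 4.692%

The intermediate values are displayed, rounded to four significant digits, in the printout — the whole derivation maintains exact precision in every operation. A single rounding produces each reported result — all derived quantities, including ignition loss, glass mass, yield, the five compositions, the totals, are carried using the weight values for 706.9 g of glass at full precision, as quoted within the problem or the answer.
Per-oxide mass from batch:
  ZrO2: 160.5·0.6729 = 108.0 g
  TiO2: 149.7·0.9899 = 148.2 g
  SiO2: 160.5·0.3261 + 351.6·0.6347 = 275.5 g
  MgO: 351.6·0.3150 + 31.76·0.9847 = 142.0 g
  SrO: 47.40·0.6998 = 33.17 g
LOI: 149.7·0.01010 + 47.40·0.3002 + 160.5·0.001000 + 351.6·0.05030 + 31.76·0.01530 = 34.07 g
Resulting glass, batch − LOI: 741.0 − 34.07 = 706.9 g (consistent with Σ oxide mass)
wt % = oxide mass / glass mass × 100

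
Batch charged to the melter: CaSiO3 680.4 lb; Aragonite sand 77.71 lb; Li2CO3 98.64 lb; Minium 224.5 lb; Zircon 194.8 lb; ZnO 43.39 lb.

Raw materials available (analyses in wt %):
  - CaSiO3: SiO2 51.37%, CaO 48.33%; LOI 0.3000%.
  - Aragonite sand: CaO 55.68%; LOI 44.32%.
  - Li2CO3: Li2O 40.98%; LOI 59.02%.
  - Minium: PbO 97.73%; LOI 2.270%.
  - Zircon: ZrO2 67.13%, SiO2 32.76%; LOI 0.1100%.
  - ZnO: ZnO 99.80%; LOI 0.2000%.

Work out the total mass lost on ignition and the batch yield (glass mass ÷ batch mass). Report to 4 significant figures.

LOI loss = 100.1 lb; glass = 1219 lb; yield = 92.41%

Mid-chain values are printed, rounded to four significant figures, within the worked lines — the working math holds full precision through every step; exactly one rounding goes into each reported figure. Derived quantities (the yield, ignition loss, net glass mass, the six compositions, the totals) are rebuilt starting from the weights for 1219 lb of glass in exact precision as set out in problem or answer.
Each material's LOI contribution:
  CaSiO3: 680.4 × 0.003000 = 2.041 lb
  Aragonite sand: 77.71 × 0.4432 = 34.44 lb
  Li2CO3: 98.64 × 0.5902 = 58.22 lb
  Minium: 224.5 × 0.02270 = 5.096 lb
  Zircon: 194.8 × 0.001100 = 0.2143 lb
  ZnO: 43.39 × 0.002000 = 0.08678 lb
Total LOI = 100.1 lb
Glass = batch − LOI = 1319 − 100.1 = 1219 lb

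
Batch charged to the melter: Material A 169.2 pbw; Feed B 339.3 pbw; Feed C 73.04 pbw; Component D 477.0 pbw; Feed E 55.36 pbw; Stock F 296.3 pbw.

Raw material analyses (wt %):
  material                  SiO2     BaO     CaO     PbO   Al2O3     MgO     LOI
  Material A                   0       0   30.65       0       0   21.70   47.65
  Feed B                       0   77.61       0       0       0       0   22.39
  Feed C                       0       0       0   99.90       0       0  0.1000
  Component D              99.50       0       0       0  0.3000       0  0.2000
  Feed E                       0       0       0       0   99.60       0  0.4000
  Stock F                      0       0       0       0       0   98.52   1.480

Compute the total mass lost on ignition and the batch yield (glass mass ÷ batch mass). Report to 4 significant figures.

LOI loss = 162.2 pbw; glass = 1248 pbw; yield = 88.50%

The intermediate values appear rounded off to 4 significant digits alongside each step; the working math holds exact precision in all steps; a single rounding finalizes each reported value — the derived quantities (six oxide percentages, glass mass, LOI, the totals, yield) are recomputed using the weight values per 1248 pbw of glass in full precision, as they appear in the question or the answer.
Loss on ignition, line by line:
  Material A: 169.2 × 0.4765 = 80.62 pbw
  Feed B: 339.3 × 0.2239 = 75.97 pbw
  Feed C: 73.04 × 0.001000 = 0.07304 pbw
  Component D: 477.0 × 0.002000 = 0.9540 pbw
  Feed E: 55.36 × 0.004000 = 0.2214 pbw
  Stock F: 296.3 × 0.01480 = 4.385 pbw
Total LOI = 162.2 pbw
Glass = batch − LOI = 1410 − 162.2 = 1248 pbw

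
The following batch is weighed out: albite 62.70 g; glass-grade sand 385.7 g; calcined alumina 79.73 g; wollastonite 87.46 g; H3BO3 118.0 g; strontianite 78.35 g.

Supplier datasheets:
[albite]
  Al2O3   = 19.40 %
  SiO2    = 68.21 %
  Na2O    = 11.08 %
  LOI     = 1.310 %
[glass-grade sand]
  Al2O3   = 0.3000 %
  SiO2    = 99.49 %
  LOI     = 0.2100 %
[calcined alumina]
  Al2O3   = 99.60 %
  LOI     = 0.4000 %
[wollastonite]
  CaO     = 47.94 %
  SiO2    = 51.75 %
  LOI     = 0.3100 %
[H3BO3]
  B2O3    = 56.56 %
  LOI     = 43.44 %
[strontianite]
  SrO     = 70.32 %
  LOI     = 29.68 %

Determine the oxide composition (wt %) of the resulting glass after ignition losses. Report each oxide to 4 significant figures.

Glass mass = 735.2 g (batch 811.9 − LOI 76.73).
Composition: B2O3 9.078%, Al2O3 12.61%, SrO 7.494%, CaO 5.703%, SiO2 64.17%, Na2O 0.9449%

Each numeric step keeps full float precision at every stage. The intermediate values are shown rounded off to 4 significant digits at each printed step — each reported result receives exactly one rounding; derived quantities are rebuilt at full float precision (the totals, six oxide percentages, the yield, LOI, glass mass) from the weighed amounts for 735.2 g of glass exactly as shown in the question or the answer.
Oxide masses out of the charge:
  B2O3: 118.0·0.5656 = 66.74 g
  Al2O3: 62.70·0.1940 + 385.7·0.003000 + 79.73·0.9960 = 92.73 g
  SrO: 78.35·0.7032 = 55.10 g
  CaO: 87.46·0.4794 = 41.93 g
  SiO2: 62.70·0.6821 + 385.7·0.9949 + 87.46·0.5175 = 471.8 g
  Na2O: 62.70·0.1108 = 6.947 g
LOI: 62.70·0.01310 + 385.7·0.002100 + 79.73·0.004000 + 87.46·0.003100 + 118.0·0.4344 + 78.35·0.2968 = 76.73 g
batch − LOI leaves glass = 811.9 − 76.73 = 735.2 g (equal to the oxide-mass sum)
oxide / glass × 100 gives the wt %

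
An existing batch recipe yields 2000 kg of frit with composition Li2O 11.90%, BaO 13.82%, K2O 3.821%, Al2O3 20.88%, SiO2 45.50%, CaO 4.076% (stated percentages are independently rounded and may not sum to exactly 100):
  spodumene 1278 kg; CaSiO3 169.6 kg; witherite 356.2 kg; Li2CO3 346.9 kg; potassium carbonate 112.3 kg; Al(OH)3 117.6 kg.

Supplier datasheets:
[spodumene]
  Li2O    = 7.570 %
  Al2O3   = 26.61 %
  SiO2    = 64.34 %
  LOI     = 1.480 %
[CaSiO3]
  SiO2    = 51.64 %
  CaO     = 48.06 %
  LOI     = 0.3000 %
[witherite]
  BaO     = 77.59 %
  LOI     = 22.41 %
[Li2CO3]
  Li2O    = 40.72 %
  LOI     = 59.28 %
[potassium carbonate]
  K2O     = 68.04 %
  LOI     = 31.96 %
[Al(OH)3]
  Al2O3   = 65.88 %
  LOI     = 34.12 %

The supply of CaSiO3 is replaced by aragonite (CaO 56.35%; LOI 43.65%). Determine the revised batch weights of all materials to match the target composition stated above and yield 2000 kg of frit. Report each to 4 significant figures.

Revised batch per 2000 kg frit:
  spodumene: 1414 kg
  aragonite: 144.7 kg
  witherite: 356.2 kg
  Li2CO3: 321.5 kg
  potassium carbonate: 112.3 kg
  Al(OH)3: 62.60 kg
Total batch = 2411 kg; LOI loss = 411.7 kg

Every computation maintains full precision at every stage. In-progress results appear rounded to four significant digits across the worked steps. Each reported result is rounded exactly once; the derived quantities (glass mass, totals, yield, six oxide percentages, ignition loss) are rebuilt at full precision using the weight values for 2000 kg of glass, as quoted within the problem or answer text.
Oxide-by-oxide targets in 2000 kg frit:
  Li2O: 11.90% × 2000 = 238.0 kg
  BaO: 13.82% × 2000 = 276.4 kg
  K2O: 3.821% × 2000 = 76.42 kg
  Al2O3: 20.88% × 2000 = 417.6 kg
  SiO2: 45.50% × 2000 = 910.0 kg
  CaO: 4.076% × 2000 = 81.52 kg
Checking each oxide sum applying the batch weights above, relative to the basis at hand (each sum matches its target mass exact up to rounding of places):
  Li2O: 1414·0.07570 + 321.5·0.4072 = 238.0 kg (target 238.0 kg)
  BaO: 356.2·0.7759 = 276.4 kg (target 276.4 kg)
  K2O: 112.3·0.6804 = 76.41 kg (target 76.42 kg)
  Al2O3: 1414·0.2661 + 62.60·0.6588 = 417.5 kg (target 417.6 kg)
  SiO2: 1414·0.6434 = 909.8 kg (target 910.0 kg)
  CaO: 144.7·0.5635 = 81.54 kg (target 81.52 kg)
Glass-mass bookkeeping: batch Σ − ignition loss = 2000 kg (the targets, summed, come to 2000 kg; versus the stated basis of 2000 kg — differing by rounding only).
Batch total: Σ batch = 2411 kg; the LOI term Σ batch·LOI equals 411.7 kg; glass ÷ batch gives a yield of 82.92%.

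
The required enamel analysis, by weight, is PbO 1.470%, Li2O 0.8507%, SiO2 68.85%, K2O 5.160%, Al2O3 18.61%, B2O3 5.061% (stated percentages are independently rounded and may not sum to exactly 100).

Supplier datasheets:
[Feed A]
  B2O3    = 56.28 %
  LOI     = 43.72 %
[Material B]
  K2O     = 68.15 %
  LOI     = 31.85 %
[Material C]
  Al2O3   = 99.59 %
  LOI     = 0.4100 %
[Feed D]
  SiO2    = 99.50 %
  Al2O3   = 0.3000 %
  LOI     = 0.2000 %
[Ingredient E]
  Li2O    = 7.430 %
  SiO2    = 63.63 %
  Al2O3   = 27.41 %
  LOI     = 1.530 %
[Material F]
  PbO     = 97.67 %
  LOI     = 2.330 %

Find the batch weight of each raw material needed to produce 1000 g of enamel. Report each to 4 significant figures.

Mid-chain values are displayed (rounded to 4 significant figures) in the printout — exact precision is held from first step to last — each reported figure takes a single rounding; all derived quantities (the totals, ignition loss, six oxide percentages, net glass mass, the yield) are rebuilt using the weight values at 1000 g of glass in full float precision as quoted within question or answer.
Per-oxide target masses for 1000 g enamel:
  PbO: 1.470% × 1000 = 14.70 g
  Li2O: 0.8507% × 1000 = 8.507 g
  SiO2: 68.85% × 1000 = 688.5 g
  K2O: 5.160% × 1000 = 51.60 g
  Al2O3: 18.61% × 1000 = 186.1 g
  B2O3: 5.061% × 1000 = 50.61 g
Checking each oxide sum using the reported weights, at the basis given (sums match the target masses within answer rounding):
  PbO: 15.05·0.9767 = 14.70 g (target 14.70 g)
  Li2O: 114.5·0.07430 = 8.507 g (target 8.507 g)
  SiO2: 618.7·0.9950 + 114.5·0.6363 = 688.5 g (target 688.5 g)
  K2O: 75.72·0.6815 = 51.60 g (target 51.60 g)
  Al2O3: 153.5·0.9959 + 618.7·0.003000 + 114.5·0.2741 = 186.1 g (target 186.1 g)
  B2O3: 89.93·0.5628 = 50.61 g (target 50.61 g)
Glass-mass bookkeeping: the batch minus its LOI: 1000 g (per-oxide target masses sum to 1000 g; against the stated basis, 1000 g — rounding explains the deltas).
Batch total: Σ batch = 1067 g; LOI loss = Σ batch·LOI = 67.40 g; yield: glass divided by total = 93.69%.

Batch per 1000 g enamel:
  Feed A: 89.93 g
  Material B: 75.72 g
  Material C: 153.5 g
  Feed D: 618.7 g
  Ingredient E: 114.5 g
  Material F: 15.05 g
Total batch = 1067 g; LOI loss = 67.40 g; yield = 93.69%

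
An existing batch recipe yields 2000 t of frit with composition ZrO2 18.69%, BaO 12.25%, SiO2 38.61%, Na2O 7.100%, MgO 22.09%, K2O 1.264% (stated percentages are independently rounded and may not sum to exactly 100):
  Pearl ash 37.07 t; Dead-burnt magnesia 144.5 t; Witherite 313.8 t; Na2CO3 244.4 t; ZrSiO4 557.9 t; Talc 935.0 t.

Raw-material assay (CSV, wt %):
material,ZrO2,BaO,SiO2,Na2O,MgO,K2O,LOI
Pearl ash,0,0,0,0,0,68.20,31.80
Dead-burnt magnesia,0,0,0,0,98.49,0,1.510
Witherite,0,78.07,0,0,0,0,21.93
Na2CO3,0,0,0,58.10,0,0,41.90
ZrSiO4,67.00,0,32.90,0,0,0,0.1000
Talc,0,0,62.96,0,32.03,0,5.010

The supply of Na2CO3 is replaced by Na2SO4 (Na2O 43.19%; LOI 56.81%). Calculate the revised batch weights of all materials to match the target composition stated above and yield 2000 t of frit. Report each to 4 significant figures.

Working values are printed rounded to four significant figures when written out — all internal work maintains full precision from start to finish. A single rounding produces each reported number. Derived quantities are re-derived at exact precision (the totals, the yield, LOI, the six compositions, net glass mass) from the weighed amounts on 2000 t of glass, exactly as printed in either problem or answer.
Target oxide masses per 2000 t frit:
  ZrO2: 18.69% × 2000 = 373.8 t
  BaO: 12.25% × 2000 = 245.0 t
  SiO2: 38.61% × 2000 = 772.2 t
  Na2O: 7.100% × 2000 = 142.0 t
  MgO: 22.09% × 2000 = 441.8 t
  K2O: 1.264% × 2000 = 25.28 t
Mass-balance tally per oxide applying the batch weights above, for the quoted basis mass (each sum matches its target mass up to rounding of the answer):
  ZrO2: 557.9·0.6700 = 373.8 t (target 373.8 t)
  BaO: 313.8·0.7807 = 245.0 t (target 245.0 t)
  SiO2: 557.9·0.3290 + 935.0·0.6296 = 772.2 t (target 772.2 t)
  Na2O: 328.8·0.4319 = 142.0 t (target 142.0 t)
  MgO: 144.5·0.9849 + 935.0·0.3203 = 441.8 t (target 441.8 t)
  K2O: 37.07·0.6820 = 25.28 t (target 25.28 t)
Consistency of the glass mass: the batch minus its LOI: 2000 t (summing oxide targets gives 2000 t; basis as stated: 2000 t — a pure rounding effect).
Total batch = Σ batch = 2317 t; ignition loss, Σ(batch × LOI) = 317.0 t; yield: glass divided by total = 86.32%.

Revised batch per 2000 t frit:
  Pearl ash: 37.07 t
  Dead-burnt magnesia: 144.5 t
  Witherite: 313.8 t
  Na2SO4: 328.8 t
  ZrSiO4: 557.9 t
  Talc: 935.0 t
Total batch = 2317 t; LOI loss = 317.0 t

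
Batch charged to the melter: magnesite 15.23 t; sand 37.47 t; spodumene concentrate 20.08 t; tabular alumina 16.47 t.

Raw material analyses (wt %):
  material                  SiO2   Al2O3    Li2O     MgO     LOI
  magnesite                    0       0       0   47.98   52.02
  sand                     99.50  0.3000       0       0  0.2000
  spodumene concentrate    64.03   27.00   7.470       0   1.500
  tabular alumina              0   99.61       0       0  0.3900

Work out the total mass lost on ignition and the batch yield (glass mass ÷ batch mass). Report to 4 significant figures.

Intermediates are rounded off to 4 significant digits wherever printed; the working math carries full float precision at each step — every reported value is rounded a single time; derived quantities are carried using the weight values per 80.89 t of glass at full precision (the totals, ignition loss, net glass mass, the four compositions, yield), exactly as printed in question or answer.
Loss on ignition, line by line:
  magnesite: 15.23 × 0.5202 = 7.923 t
  sand: 37.47 × 0.002000 = 0.07494 t
  spodumene concentrate: 20.08 × 0.01500 = 0.3012 t
  tabular alumina: 16.47 × 0.003900 = 0.06423 t
Total LOI = 8.363 t
Glass = batch − LOI = 89.25 − 8.363 = 80.89 t

LOI loss = 8.363 t; glass = 80.89 t; yield = 90.63%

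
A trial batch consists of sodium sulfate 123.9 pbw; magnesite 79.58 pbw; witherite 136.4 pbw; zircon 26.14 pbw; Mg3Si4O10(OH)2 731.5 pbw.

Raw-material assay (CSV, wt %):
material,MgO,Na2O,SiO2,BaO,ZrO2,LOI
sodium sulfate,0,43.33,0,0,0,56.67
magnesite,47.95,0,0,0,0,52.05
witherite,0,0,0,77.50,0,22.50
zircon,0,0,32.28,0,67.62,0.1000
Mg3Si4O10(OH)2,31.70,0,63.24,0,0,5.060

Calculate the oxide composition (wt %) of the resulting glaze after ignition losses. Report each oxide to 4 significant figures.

Glass mass = 918.2 pbw (batch 1098 − LOI 179.4).
Composition: MgO 29.41%, Na2O 5.847%, SiO2 51.30%, BaO 11.51%, ZrO2 1.925%

Intermediates appear (rounded to four significant figures) in the working; each numeric step holds exact precision through every step — exactly one rounding is applied to each reported value — the derived quantities (yield, totals, five oxide percentages, net glass mass, ignition loss) are computed at full precision using the weight values for 918.2 pbw of glass, as written in the question or the answer.
What the batch supplies per oxide:
  MgO: 79.58·0.4795 + 731.5·0.3170 = 270.0 pbw
  Na2O: 123.9·0.4333 = 53.69 pbw
  SiO2: 26.14·0.3228 + 731.5·0.6324 = 471.0 pbw
  BaO: 136.4·0.7750 = 105.7 pbw
  ZrO2: 26.14·0.6762 = 17.68 pbw
LOI: 123.9·0.5667 + 79.58·0.5205 + 136.4·0.2250 + 26.14·0.001000 + 731.5·0.05060 = 179.4 pbw
Glass = total batch minus LOI = 1098 − 179.4 = 918.2 pbw (the oxide masses sum to this)
percent by weight: oxide/glass ×100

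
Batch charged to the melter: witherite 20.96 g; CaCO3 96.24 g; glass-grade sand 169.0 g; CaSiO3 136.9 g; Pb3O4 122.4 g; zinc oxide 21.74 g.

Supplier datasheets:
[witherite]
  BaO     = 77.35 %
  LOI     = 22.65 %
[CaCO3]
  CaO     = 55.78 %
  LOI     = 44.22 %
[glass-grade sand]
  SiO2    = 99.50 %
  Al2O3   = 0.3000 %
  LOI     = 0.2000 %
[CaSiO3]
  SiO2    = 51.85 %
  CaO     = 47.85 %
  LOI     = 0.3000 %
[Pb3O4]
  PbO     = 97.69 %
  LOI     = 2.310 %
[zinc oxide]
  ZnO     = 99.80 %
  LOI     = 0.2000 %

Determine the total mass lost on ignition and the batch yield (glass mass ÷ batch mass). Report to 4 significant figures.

LOI loss = 50.92 g; glass = 516.3 g; yield = 91.02%

Working values appear, rounded to 4 significant figures, within the worked lines; full float precision is maintained at all times. Every reported result is rounded a single time — all derived quantities, which include net glass mass, the six compositions, yield, totals, ignition loss, are carried at full precision, exactly as shown in either problem or answer, starting from the weights for 516.3 g of glass.
LOI of each material in turn:
  witherite: 20.96 × 0.2265 = 4.747 g
  CaCO3: 96.24 × 0.4422 = 42.56 g
  glass-grade sand: 169.0 × 0.002000 = 0.3380 g
  CaSiO3: 136.9 × 0.003000 = 0.4107 g
  Pb3O4: 122.4 × 0.02310 = 2.827 g
  zinc oxide: 21.74 × 0.002000 = 0.04348 g
Total LOI = 50.92 g
Glass = batch − LOI = 567.2 − 50.92 = 516.3 g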